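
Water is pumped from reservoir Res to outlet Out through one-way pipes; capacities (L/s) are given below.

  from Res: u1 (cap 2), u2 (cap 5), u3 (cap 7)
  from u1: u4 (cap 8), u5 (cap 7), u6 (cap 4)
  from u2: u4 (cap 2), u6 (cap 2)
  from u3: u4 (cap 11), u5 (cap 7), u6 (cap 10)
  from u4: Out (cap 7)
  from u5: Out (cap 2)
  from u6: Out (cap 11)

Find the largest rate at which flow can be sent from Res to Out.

Augment Res→u1→u4→Out: bottleneck 2, flow now 2.
Augment Res→u2→u4→Out: bottleneck 2, flow now 4.
Augment Res→u2→u6→Out: bottleneck 2, flow now 6.
Augment Res→u3→u4→Out: bottleneck 3, flow now 9.
Augment Res→u3→u5→Out: bottleneck 2, flow now 11.
Augment Res→u3→u6→Out: bottleneck 2, flow now 13.
No augmenting path remains; maximum flow = 13.
In the residual graph, reachable from Res: {Res, u2}.
Min-cut edges: Res→u1 (2), Res→u3 (7), u2→u4 (2), u2→u6 (2); capacity 2 + 7 + 2 + 2 = 13.
This cut is saturated, so no flow can exceed 13.

13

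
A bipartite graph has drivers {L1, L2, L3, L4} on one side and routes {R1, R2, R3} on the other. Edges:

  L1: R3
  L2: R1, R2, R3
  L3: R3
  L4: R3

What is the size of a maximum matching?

Unit-capacity flow: source→left, listed edges, right→sink; max matching = max flow.
Augmenting path L1→R3 (+1); matched 1.
Augmenting path L2→R1 (+1); matched 2.
No augmenting path remains; maximum matching = 2.
König certificate: {L2, R3} is a vertex cover of size 2 (every listed pair touches it), so no matching can be larger.

2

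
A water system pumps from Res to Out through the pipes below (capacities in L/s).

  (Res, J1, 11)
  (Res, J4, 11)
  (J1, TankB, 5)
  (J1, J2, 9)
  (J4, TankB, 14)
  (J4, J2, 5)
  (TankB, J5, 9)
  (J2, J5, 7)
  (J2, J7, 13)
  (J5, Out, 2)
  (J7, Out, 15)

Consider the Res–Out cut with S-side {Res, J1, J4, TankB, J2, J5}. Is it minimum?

Given cut capacity: 13 + 2 = 15.
Augment Res→J1→TankB→J5→Out: bottleneck 2, flow now 2.
Augment Res→J1→J2→J7→Out: bottleneck 9, flow now 11.
Augment Res→J4→J2→J7→Out: bottleneck 4, flow now 15.
No augmenting path remains; maximum flow = 15.
Cut capacity 15 equals the max flow, so it is a minimum cut.

Yes — it is a minimum cut (capacity 15).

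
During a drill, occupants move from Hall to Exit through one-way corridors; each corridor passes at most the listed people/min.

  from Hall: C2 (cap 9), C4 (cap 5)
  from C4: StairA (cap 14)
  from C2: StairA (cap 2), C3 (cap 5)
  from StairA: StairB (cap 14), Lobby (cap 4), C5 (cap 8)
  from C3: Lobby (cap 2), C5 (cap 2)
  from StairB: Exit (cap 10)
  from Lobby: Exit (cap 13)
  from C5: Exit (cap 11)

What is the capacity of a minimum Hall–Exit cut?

Augment Hall→C4→StairA→StairB→Exit: bottleneck 5, flow now 5.
Augment Hall→C2→StairA→StairB→Exit: bottleneck 2, flow now 7.
Augment Hall→C2→C3→Lobby→Exit: bottleneck 2, flow now 9.
Augment Hall→C2→C3→C5→Exit: bottleneck 2, flow now 11.
No augmenting path remains; maximum flow = 11.
By max-flow min-cut, the minimum cut capacity equals the max flow.
In the residual graph, reachable from Hall: {Hall, C2, C3}.
Min-cut edges: Hall→C4 (5), C2→StairA (2), C3→Lobby (2), C3→C5 (2); capacity 5 + 2 + 2 + 2 = 11.

11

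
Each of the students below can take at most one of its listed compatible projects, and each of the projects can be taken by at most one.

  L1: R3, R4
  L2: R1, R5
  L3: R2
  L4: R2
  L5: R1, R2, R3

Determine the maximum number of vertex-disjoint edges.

4

Unit-capacity flow: source→left, listed edges, right→sink; max matching = max flow.
Augmenting path L1→R3 (+1); matched 1.
Augmenting path L2→R1 (+1); matched 2.
Augmenting path L3→R2 (+1); matched 3.
Augmenting path L5→R1→L2→R5 (+1); matched 4.
No augmenting path remains; maximum matching = 4.
König certificate: {L1, L2, L5, R2} is a vertex cover of size 4 (every listed pair touches it), so no matching can be larger.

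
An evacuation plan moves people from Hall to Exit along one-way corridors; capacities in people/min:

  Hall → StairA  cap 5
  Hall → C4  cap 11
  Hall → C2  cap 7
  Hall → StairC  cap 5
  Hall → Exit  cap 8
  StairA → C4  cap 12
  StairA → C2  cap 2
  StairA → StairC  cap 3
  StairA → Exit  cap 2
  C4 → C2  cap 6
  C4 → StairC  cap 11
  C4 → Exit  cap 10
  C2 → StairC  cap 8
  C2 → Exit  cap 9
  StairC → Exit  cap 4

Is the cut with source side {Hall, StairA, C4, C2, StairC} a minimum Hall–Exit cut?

Given cut capacity: 8 + 2 + 10 + 9 + 4 = 33.
Augment Hall→Exit: bottleneck 8, flow now 8.
Augment Hall→StairA→Exit: bottleneck 2, flow now 10.
Augment Hall→C4→Exit: bottleneck 10, flow now 20.
Augment Hall→C2→Exit: bottleneck 7, flow now 27.
Augment Hall→StairC→Exit: bottleneck 4, flow now 31.
Augment Hall→StairA→C2→Exit: bottleneck 2, flow now 33.
No augmenting path remains; maximum flow = 33.
Cut capacity 33 equals the max flow, so it is a minimum cut.

Yes — it is a minimum cut (capacity 33).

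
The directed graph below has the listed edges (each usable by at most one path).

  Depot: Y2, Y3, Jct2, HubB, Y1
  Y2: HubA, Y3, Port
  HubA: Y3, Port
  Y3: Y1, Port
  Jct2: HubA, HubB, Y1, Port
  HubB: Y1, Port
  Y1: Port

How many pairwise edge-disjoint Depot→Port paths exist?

5

Assign every edge capacity 1; by Menger, the answer equals the max flow.
Path Depot→Y2→Port (+1); total 1.
Path Depot→Y3→Port (+1); total 2.
Path Depot→Jct2→Port (+1); total 3.
Path Depot→HubB→Port (+1); total 4.
Path Depot→Y1→Port (+1); total 5.
No residual Depot→Port path; max flow = 5.
Certifying cut of size 5: {Depot→HubB, Depot→Jct2, Depot→Y1, Depot→Y2, Depot→Y3}.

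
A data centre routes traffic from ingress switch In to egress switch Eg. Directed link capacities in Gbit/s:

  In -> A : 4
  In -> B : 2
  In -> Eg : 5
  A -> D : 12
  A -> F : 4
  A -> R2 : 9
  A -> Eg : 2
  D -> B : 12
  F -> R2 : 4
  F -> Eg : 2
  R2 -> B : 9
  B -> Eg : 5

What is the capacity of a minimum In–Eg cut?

11

Augment In→Eg: bottleneck 5, flow now 5.
Augment In→A→Eg: bottleneck 2, flow now 7.
Augment In→B→Eg: bottleneck 2, flow now 9.
Augment In→A→F→Eg: bottleneck 2, flow now 11.
No augmenting path remains; maximum flow = 11.
By max-flow min-cut, the minimum cut capacity equals the max flow.
In the residual graph, reachable from In: {In}.
Min-cut edges: In→A (4), In→B (2), In→Eg (5); capacity 4 + 2 + 5 = 11.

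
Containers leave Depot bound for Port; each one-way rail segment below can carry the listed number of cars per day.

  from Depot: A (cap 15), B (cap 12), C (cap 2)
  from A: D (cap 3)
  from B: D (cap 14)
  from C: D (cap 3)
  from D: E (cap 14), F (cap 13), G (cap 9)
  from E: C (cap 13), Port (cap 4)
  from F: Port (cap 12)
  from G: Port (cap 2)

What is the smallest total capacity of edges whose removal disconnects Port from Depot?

Augment Depot→A→D→E→Port: bottleneck 3, flow now 3.
Augment Depot→B→D→E→Port: bottleneck 1, flow now 4.
Augment Depot→B→D→F→Port: bottleneck 11, flow now 15.
Augment Depot→C→D→F→Port: bottleneck 1, flow now 16.
Augment Depot→C→D→G→Port: bottleneck 1, flow now 17.
No augmenting path remains; maximum flow = 17.
By max-flow min-cut, the minimum cut capacity equals the max flow.
In the residual graph, reachable from Depot: {Depot, A}.
Min-cut edges: Depot→B (12), Depot→C (2), A→D (3); capacity 12 + 2 + 3 = 17.

17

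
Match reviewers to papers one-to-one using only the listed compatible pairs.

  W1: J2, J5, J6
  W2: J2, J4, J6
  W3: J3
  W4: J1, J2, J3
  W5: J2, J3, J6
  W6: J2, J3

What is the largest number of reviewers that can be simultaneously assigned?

6

Unit-capacity flow: source→left, listed edges, right→sink; max matching = max flow.
Augmenting path W1→J2 (+1); matched 1.
Augmenting path W2→J4 (+1); matched 2.
Augmenting path W3→J3 (+1); matched 3.
Augmenting path W4→J1 (+1); matched 4.
Augmenting path W5→J6 (+1); matched 5.
Augmenting path W6→J2→W1→J5 (+1); matched 6.
No augmenting path remains; maximum matching = 6.
König certificate: {W1, W2, W3, W4, W5, W6} is a vertex cover of size 6 (every listed pair touches it), so no matching can be larger.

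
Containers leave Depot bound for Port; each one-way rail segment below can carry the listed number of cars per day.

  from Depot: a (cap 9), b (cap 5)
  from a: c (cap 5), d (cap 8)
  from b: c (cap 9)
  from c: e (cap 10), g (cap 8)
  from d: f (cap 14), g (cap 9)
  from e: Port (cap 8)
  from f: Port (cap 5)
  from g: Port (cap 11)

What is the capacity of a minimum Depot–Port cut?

14

Augment Depot→a→c→e→Port: bottleneck 5, flow now 5.
Augment Depot→a→d→f→Port: bottleneck 4, flow now 9.
Augment Depot→b→c→e→Port: bottleneck 3, flow now 12.
Augment Depot→b→c→g→Port: bottleneck 2, flow now 14.
No augmenting path remains; maximum flow = 14.
By max-flow min-cut, the minimum cut capacity equals the max flow.
In the residual graph, reachable from Depot: {Depot}.
Min-cut edges: Depot→a (9), Depot→b (5); capacity 9 + 5 = 14.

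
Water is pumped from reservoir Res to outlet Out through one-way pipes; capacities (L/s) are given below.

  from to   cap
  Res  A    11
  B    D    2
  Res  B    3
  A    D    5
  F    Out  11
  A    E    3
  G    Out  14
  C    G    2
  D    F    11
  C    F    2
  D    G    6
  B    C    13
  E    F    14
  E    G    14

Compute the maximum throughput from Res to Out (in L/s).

11

Augment Res→A→D→F→Out: bottleneck 5, flow now 5.
Augment Res→A→E→F→Out: bottleneck 3, flow now 8.
Augment Res→B→C→F→Out: bottleneck 2, flow now 10.
Augment Res→B→C→G→Out: bottleneck 1, flow now 11.
No augmenting path remains; maximum flow = 11.
In the residual graph, reachable from Res: {Res, A}.
Min-cut edges: Res→B (3), A→D (5), A→E (3); capacity 3 + 5 + 3 = 11.
This cut is saturated, so no flow can exceed 11.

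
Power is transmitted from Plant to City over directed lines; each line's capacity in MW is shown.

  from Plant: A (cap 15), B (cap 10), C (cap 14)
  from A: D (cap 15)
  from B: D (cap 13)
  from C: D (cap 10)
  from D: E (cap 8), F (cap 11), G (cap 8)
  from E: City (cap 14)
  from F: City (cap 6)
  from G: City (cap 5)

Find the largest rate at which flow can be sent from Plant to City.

Augment Plant→A→D→E→City: bottleneck 8, flow now 8.
Augment Plant→A→D→F→City: bottleneck 6, flow now 14.
Augment Plant→A→D→G→City: bottleneck 1, flow now 15.
Augment Plant→B→D→G→City: bottleneck 4, flow now 19.
No augmenting path remains; maximum flow = 19.
In the residual graph, reachable from Plant: {Plant, A, B, C, D, F, G}.
Min-cut edges: D→E (8), F→City (6), G→City (5); capacity 8 + 6 + 5 = 19.
This cut is saturated, so no flow can exceed 19.

19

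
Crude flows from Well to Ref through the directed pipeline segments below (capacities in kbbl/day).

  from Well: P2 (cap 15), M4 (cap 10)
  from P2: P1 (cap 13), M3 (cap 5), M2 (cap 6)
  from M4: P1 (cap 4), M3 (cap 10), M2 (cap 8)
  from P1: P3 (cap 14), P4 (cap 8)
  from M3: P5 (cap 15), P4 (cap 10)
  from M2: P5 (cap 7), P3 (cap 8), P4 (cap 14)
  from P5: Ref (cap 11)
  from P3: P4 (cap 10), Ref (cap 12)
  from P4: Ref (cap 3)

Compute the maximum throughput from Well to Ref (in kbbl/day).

Augment Well→P2→P1→P3→Ref: bottleneck 12, flow now 12.
Augment Well→P2→P1→P4→Ref: bottleneck 1, flow now 13.
Augment Well→P2→M3→P5→Ref: bottleneck 2, flow now 15.
Augment Well→M4→P1→P4→Ref: bottleneck 2, flow now 17.
Augment Well→M4→M3→P5→Ref: bottleneck 8, flow now 25.
No augmenting path remains; maximum flow = 25.
In the residual graph, reachable from Well: {Well}.
Min-cut edges: Well→P2 (15), Well→M4 (10); capacity 15 + 10 = 25.
This cut is saturated, so no flow can exceed 25.

25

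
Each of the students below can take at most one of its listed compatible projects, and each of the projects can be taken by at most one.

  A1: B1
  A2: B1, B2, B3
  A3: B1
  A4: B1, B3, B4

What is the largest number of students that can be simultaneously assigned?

3

Unit-capacity flow: source→left, listed edges, right→sink; max matching = max flow.
Augmenting path A1→B1 (+1); matched 1.
Augmenting path A2→B2 (+1); matched 2.
Augmenting path A4→B3 (+1); matched 3.
No augmenting path remains; maximum matching = 3.
König certificate: {A2, A4, B1} is a vertex cover of size 3 (every listed pair touches it), so no matching can be larger.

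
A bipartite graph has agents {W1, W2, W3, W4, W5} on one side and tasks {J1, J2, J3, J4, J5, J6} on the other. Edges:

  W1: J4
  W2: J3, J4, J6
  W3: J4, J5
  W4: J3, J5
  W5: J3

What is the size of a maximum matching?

Unit-capacity flow: source→left, listed edges, right→sink; max matching = max flow.
Augmenting path W1→J4 (+1); matched 1.
Augmenting path W2→J3 (+1); matched 2.
Augmenting path W3→J5 (+1); matched 3.
Augmenting path W4→J3→W2→J6 (+1); matched 4.
No augmenting path remains; maximum matching = 4.
König certificate: {W2, J3, J4, J5} is a vertex cover of size 4 (every listed pair touches it), so no matching can be larger.

4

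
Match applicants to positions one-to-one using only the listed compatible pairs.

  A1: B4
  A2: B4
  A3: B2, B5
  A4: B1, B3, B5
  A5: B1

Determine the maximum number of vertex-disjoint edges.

Unit-capacity flow: source→left, listed edges, right→sink; max matching = max flow.
Augmenting path A1→B4 (+1); matched 1.
Augmenting path A3→B2 (+1); matched 2.
Augmenting path A4→B1 (+1); matched 3.
Augmenting path A5→B1→A4→B3 (+1); matched 4.
No augmenting path remains; maximum matching = 4.
König certificate: {A3, A4, A5, B4} is a vertex cover of size 4 (every listed pair touches it), so no matching can be larger.

4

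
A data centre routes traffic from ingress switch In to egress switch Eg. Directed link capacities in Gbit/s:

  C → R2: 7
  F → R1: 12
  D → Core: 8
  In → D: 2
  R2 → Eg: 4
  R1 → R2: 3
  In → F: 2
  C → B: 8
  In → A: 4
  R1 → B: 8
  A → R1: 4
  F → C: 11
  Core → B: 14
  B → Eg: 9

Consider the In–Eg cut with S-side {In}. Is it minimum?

Given cut capacity: 4 + 2 + 2 = 8.
Augment In→A→R1→R2→Eg: bottleneck 3, flow now 3.
Augment In→A→R1→B→Eg: bottleneck 1, flow now 4.
Augment In→F→C→R2→Eg: bottleneck 1, flow now 5.
Augment In→F→C→B→Eg: bottleneck 1, flow now 6.
Augment In→D→Core→B→Eg: bottleneck 2, flow now 8.
No augmenting path remains; maximum flow = 8.
Cut capacity 8 equals the max flow, so it is a minimum cut.

Yes — it is a minimum cut (capacity 8).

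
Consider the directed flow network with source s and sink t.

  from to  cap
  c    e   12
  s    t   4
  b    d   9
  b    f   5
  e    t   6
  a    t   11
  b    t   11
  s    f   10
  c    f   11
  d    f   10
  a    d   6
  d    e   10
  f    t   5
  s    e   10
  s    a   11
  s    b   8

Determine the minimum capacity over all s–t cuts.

34

Augment s→t: bottleneck 4, flow now 4.
Augment s→a→t: bottleneck 11, flow now 15.
Augment s→b→t: bottleneck 8, flow now 23.
Augment s→e→t: bottleneck 6, flow now 29.
Augment s→f→t: bottleneck 5, flow now 34.
No augmenting path remains; maximum flow = 34.
By max-flow min-cut, the minimum cut capacity equals the max flow.
In the residual graph, reachable from s: {s, e, f}.
Min-cut edges: s→a (11), s→b (8), s→t (4), e→t (6), f→t (5); capacity 11 + 8 + 4 + 6 + 5 = 34.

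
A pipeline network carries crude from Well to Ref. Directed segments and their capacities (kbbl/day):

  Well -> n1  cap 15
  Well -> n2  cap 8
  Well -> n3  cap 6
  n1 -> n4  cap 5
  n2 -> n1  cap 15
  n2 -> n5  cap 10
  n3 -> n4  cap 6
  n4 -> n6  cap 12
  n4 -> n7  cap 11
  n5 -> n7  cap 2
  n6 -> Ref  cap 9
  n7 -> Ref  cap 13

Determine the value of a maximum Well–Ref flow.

Augment Well→n1→n4→n6→Ref: bottleneck 5, flow now 5.
Augment Well→n2→n5→n7→Ref: bottleneck 2, flow now 7.
Augment Well→n3→n4→n6→Ref: bottleneck 4, flow now 11.
Augment Well→n3→n4→n7→Ref: bottleneck 2, flow now 13.
No augmenting path remains; maximum flow = 13.
In the residual graph, reachable from Well: {Well, n1, n2, n5}.
Min-cut edges: Well→n3 (6), n1→n4 (5), n5→n7 (2); capacity 6 + 5 + 2 = 13.
This cut is saturated, so no flow can exceed 13.

13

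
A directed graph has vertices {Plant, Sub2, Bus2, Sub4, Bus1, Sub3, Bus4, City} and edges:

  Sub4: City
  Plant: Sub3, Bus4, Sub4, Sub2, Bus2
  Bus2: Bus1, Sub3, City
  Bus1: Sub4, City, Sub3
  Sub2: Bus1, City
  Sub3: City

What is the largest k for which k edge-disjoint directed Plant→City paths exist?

Assign every edge capacity 1; by Menger, the answer equals the max flow.
Path Plant→Sub2→City (+1); total 1.
Path Plant→Bus2→City (+1); total 2.
Path Plant→Sub4→City (+1); total 3.
Path Plant→Sub3→City (+1); total 4.
No residual Plant→City path; max flow = 4.
Certifying cut of size 4: {Plant→Bus2, Plant→Sub2, Plant→Sub3, Plant→Sub4}.

4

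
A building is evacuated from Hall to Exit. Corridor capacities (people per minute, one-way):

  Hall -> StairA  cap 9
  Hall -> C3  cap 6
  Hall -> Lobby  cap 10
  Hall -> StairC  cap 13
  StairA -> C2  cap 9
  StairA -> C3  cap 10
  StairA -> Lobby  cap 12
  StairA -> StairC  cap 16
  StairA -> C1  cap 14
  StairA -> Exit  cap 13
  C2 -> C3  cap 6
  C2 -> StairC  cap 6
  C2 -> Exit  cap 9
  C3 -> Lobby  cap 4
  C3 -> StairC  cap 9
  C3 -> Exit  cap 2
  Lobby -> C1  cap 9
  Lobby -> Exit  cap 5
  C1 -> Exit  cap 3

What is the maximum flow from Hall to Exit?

Augment Hall→StairA→Exit: bottleneck 9, flow now 9.
Augment Hall→C3→Exit: bottleneck 2, flow now 11.
Augment Hall→Lobby→Exit: bottleneck 5, flow now 16.
Augment Hall→Lobby→C1→Exit: bottleneck 3, flow now 19.
No augmenting path remains; maximum flow = 19.
In the residual graph, reachable from Hall: {Hall, C3, Lobby, StairC, C1}.
Min-cut edges: Hall→StairA (9), C3→Exit (2), Lobby→Exit (5), C1→Exit (3); capacity 9 + 2 + 5 + 3 = 19.
This cut is saturated, so no flow can exceed 19.

19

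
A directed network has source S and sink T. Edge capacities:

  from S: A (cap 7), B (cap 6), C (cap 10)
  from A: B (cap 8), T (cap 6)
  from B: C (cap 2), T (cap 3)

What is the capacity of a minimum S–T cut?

Augment S→A→T: bottleneck 6, flow now 6.
Augment S→B→T: bottleneck 3, flow now 9.
No augmenting path remains; maximum flow = 9.
By max-flow min-cut, the minimum cut capacity equals the max flow.
In the residual graph, reachable from S: {S, A, B, C}.
Min-cut edges: A→T (6), B→T (3); capacity 6 + 3 = 9.

9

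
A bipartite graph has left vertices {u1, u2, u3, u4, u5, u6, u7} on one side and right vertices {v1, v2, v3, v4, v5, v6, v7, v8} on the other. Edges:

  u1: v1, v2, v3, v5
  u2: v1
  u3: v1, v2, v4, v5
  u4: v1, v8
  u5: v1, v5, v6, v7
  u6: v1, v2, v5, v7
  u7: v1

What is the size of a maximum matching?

6

Unit-capacity flow: source→left, listed edges, right→sink; max matching = max flow.
Augmenting path u1→v1 (+1); matched 1.
Augmenting path u3→v2 (+1); matched 2.
Augmenting path u4→v8 (+1); matched 3.
Augmenting path u5→v5 (+1); matched 4.
Augmenting path u6→v7 (+1); matched 5.
Augmenting path u2→v1→u1→v3 (+1); matched 6.
No augmenting path remains; maximum matching = 6.
König certificate: {u1, u3, u4, u5, u6, v1} is a vertex cover of size 6 (every listed pair touches it), so no matching can be larger.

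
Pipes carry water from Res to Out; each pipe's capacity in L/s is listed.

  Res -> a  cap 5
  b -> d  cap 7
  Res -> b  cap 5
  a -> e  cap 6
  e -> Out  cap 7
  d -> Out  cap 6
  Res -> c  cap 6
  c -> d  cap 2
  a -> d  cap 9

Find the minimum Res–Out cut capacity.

11

Augment Res→a→d→Out: bottleneck 5, flow now 5.
Augment Res→b→d→Out: bottleneck 1, flow now 6.
Augment Res→b→d→a→e→Out: bottleneck 4, flow now 10. (uses reverse residual edge)
Augment Res→c→d→a→e→Out: bottleneck 1, flow now 11. (uses reverse residual edge)
No augmenting path remains; maximum flow = 11.
By max-flow min-cut, the minimum cut capacity equals the max flow.
In the residual graph, reachable from Res: {Res, b, c, d}.
Min-cut edges: Res→a (5), d→Out (6); capacity 5 + 6 = 11.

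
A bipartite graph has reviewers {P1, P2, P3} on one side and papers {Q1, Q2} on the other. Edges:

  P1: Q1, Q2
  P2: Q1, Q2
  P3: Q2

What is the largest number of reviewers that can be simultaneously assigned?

2

Unit-capacity flow: source→left, listed edges, right→sink; max matching = max flow.
Augmenting path P1→Q1 (+1); matched 1.
Augmenting path P2→Q2 (+1); matched 2.
No augmenting path remains; maximum matching = 2.
König certificate: {Q1, Q2} is a vertex cover of size 2 (every listed pair touches it), so no matching can be larger.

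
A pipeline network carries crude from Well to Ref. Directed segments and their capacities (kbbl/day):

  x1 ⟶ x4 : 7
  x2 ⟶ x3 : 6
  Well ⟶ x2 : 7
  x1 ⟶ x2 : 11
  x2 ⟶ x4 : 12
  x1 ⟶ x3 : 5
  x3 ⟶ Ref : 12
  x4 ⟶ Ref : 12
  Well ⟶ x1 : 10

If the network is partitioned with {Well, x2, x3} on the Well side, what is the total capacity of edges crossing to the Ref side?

34

Edges leaving {Well, x2, x3}: Well→x1 (10), x2→x4 (12), x3→Ref (12).
Cut capacity = 10 + 12 + 12 = 34.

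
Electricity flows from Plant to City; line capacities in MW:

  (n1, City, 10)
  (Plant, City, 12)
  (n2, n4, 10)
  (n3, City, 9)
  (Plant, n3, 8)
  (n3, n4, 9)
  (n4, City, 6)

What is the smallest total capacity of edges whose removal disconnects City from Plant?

Augment Plant→City: bottleneck 12, flow now 12.
Augment Plant→n3→City: bottleneck 8, flow now 20.
No augmenting path remains; maximum flow = 20.
By max-flow min-cut, the minimum cut capacity equals the max flow.
In the residual graph, reachable from Plant: {Plant}.
Min-cut edges: Plant→n3 (8), Plant→City (12); capacity 8 + 12 = 20.

20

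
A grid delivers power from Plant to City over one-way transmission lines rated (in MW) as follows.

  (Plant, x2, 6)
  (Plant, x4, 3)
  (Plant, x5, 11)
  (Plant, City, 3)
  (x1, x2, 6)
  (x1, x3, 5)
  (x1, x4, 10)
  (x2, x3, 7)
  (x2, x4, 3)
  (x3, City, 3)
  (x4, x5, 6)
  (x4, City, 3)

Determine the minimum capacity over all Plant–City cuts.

Augment Plant→City: bottleneck 3, flow now 3.
Augment Plant→x4→City: bottleneck 3, flow now 6.
Augment Plant→x2→x3→City: bottleneck 3, flow now 9.
No augmenting path remains; maximum flow = 9.
By max-flow min-cut, the minimum cut capacity equals the max flow.
In the residual graph, reachable from Plant: {Plant, x2, x3, x4, x5}.
Min-cut edges: Plant→City (3), x3→City (3), x4→City (3); capacity 3 + 3 + 3 = 9.

9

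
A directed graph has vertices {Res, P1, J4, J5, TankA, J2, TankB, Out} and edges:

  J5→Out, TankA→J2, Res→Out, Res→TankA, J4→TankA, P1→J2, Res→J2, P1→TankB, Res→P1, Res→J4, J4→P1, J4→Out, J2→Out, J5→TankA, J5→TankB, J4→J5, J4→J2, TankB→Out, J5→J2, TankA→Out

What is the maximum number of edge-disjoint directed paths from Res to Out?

5

Assign every edge capacity 1; by Menger, the answer equals the max flow.
Path Res→Out (+1); total 1.
Path Res→J4→Out (+1); total 2.
Path Res→TankA→Out (+1); total 3.
Path Res→J2→Out (+1); total 4.
Path Res→P1→TankB→Out (+1); total 5.
No residual Res→Out path; max flow = 5.
Certifying cut of size 5: {Res→J2, Res→J4, Res→Out, Res→P1, Res→TankA}.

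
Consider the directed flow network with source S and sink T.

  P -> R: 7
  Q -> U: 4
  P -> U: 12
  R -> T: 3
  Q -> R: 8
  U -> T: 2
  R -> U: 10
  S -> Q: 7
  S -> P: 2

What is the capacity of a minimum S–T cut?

5

Augment S→P→R→T: bottleneck 2, flow now 2.
Augment S→Q→R→T: bottleneck 1, flow now 3.
Augment S→Q→U→T: bottleneck 2, flow now 5.
No augmenting path remains; maximum flow = 5.
By max-flow min-cut, the minimum cut capacity equals the max flow.
In the residual graph, reachable from S: {S, P, Q, R, U}.
Min-cut edges: R→T (3), U→T (2); capacity 3 + 2 = 5.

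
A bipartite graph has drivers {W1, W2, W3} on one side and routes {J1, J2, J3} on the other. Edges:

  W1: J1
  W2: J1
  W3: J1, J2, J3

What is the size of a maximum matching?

Unit-capacity flow: source→left, listed edges, right→sink; max matching = max flow.
Augmenting path W1→J1 (+1); matched 1.
Augmenting path W3→J2 (+1); matched 2.
No augmenting path remains; maximum matching = 2.
König certificate: {W3, J1} is a vertex cover of size 2 (every listed pair touches it), so no matching can be larger.

2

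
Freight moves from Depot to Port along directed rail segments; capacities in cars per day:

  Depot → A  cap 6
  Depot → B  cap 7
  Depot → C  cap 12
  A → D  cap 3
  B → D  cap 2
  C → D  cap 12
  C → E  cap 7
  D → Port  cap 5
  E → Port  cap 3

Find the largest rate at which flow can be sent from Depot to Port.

8

Augment Depot→A→D→Port: bottleneck 3, flow now 3.
Augment Depot→B→D→Port: bottleneck 2, flow now 5.
Augment Depot→C→E→Port: bottleneck 3, flow now 8.
No augmenting path remains; maximum flow = 8.
In the residual graph, reachable from Depot: {Depot, A, B, C, D, E}.
Min-cut edges: D→Port (5), E→Port (3); capacity 5 + 3 = 8.
This cut is saturated, so no flow can exceed 8.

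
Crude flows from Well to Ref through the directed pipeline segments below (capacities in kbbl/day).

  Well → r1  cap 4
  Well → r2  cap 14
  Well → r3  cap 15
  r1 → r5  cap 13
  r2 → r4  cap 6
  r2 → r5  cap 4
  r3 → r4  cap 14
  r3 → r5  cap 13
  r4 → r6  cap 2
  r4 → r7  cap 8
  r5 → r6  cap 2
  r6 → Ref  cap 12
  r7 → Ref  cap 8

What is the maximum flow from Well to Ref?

12

Augment Well→r1→r5→r6→Ref: bottleneck 2, flow now 2.
Augment Well→r2→r4→r6→Ref: bottleneck 2, flow now 4.
Augment Well→r2→r4→r7→Ref: bottleneck 4, flow now 8.
Augment Well→r3→r4→r7→Ref: bottleneck 4, flow now 12.
No augmenting path remains; maximum flow = 12.
In the residual graph, reachable from Well: {Well, r1, r2, r3, r4, r5}.
Min-cut edges: r4→r6 (2), r4→r7 (8), r5→r6 (2); capacity 2 + 8 + 2 = 12.
This cut is saturated, so no flow can exceed 12.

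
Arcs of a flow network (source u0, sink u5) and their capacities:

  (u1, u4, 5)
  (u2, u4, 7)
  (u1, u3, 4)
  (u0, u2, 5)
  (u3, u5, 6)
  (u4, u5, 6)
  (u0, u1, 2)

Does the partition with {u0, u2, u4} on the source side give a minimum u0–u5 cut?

Given cut capacity: 2 + 6 = 8.
Augment u0→u1→u3→u5: bottleneck 2, flow now 2.
Augment u0→u2→u4→u5: bottleneck 5, flow now 7.
No augmenting path remains; maximum flow = 7.
In the residual graph, reachable from u0: {u0}.
Min-cut edges: u0→u1 (2), u0→u2 (5); capacity 2 + 5 = 7.
Cut capacity 8 exceeds the max flow 7, so it is not minimum.

No — its capacity is 8, but the minimum cut has capacity 7.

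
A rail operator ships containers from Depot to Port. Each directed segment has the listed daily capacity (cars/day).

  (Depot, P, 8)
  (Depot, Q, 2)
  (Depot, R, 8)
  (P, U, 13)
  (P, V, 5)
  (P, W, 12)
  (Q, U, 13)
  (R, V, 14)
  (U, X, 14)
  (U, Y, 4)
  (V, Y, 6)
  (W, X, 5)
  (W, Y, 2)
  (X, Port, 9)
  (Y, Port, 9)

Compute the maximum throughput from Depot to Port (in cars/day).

Augment Depot→P→U→X→Port: bottleneck 8, flow now 8.
Augment Depot→Q→U→X→Port: bottleneck 1, flow now 9.
Augment Depot→Q→U→Y→Port: bottleneck 1, flow now 10.
Augment Depot→R→V→Y→Port: bottleneck 6, flow now 16.
No augmenting path remains; maximum flow = 16.
In the residual graph, reachable from Depot: {Depot, R, V}.
Min-cut edges: Depot→P (8), Depot→Q (2), V→Y (6); capacity 8 + 2 + 6 = 16.
This cut is saturated, so no flow can exceed 16.

16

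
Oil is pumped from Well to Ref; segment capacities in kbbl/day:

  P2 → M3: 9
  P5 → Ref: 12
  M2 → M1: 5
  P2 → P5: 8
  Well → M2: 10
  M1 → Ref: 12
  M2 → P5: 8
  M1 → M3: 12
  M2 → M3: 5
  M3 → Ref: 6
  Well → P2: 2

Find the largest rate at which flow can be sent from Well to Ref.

12

Augment Well→P2→M3→Ref: bottleneck 2, flow now 2.
Augment Well→M2→M3→Ref: bottleneck 4, flow now 6.
Augment Well→M2→P5→Ref: bottleneck 6, flow now 12.
No augmenting path remains; maximum flow = 12.
In the residual graph, reachable from Well: {Well}.
Min-cut edges: Well→P2 (2), Well→M2 (10); capacity 2 + 10 = 12.
This cut is saturated, so no flow can exceed 12.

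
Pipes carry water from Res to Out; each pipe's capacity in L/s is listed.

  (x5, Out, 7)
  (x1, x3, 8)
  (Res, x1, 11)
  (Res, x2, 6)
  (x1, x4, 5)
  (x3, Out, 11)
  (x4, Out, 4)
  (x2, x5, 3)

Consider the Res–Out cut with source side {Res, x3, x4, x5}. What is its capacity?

Edges leaving {Res, x3, x4, x5}: Res→x1 (11), Res→x2 (6), x3→Out (11), x4→Out (4), x5→Out (7).
Cut capacity = 11 + 6 + 11 + 4 + 7 = 39.

39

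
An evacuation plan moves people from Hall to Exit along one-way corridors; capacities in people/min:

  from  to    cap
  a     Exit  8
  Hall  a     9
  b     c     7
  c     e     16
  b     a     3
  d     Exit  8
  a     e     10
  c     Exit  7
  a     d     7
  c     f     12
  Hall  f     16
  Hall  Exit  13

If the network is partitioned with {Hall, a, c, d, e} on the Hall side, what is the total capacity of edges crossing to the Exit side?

64

Edges leaving {Hall, a, c, d, e}: Hall→f (16), Hall→Exit (13), a→Exit (8), c→f (12), c→Exit (7), d→Exit (8).
Cut capacity = 16 + 13 + 8 + 12 + 7 + 8 = 64.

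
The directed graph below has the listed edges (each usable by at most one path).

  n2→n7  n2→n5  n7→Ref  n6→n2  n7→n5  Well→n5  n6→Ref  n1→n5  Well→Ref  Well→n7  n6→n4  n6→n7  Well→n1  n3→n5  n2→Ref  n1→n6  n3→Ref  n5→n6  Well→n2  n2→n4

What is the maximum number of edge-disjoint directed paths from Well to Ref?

4

Assign every edge capacity 1; by Menger, the answer equals the max flow.
Path Well→Ref (+1); total 1.
Path Well→n2→Ref (+1); total 2.
Path Well→n7→Ref (+1); total 3.
Path Well→n1→n6→Ref (+1); total 4.
No residual Well→Ref path; max flow = 4.
Certifying cut of size 4: {Well→Ref, n2→Ref, n6→Ref, n7→Ref}.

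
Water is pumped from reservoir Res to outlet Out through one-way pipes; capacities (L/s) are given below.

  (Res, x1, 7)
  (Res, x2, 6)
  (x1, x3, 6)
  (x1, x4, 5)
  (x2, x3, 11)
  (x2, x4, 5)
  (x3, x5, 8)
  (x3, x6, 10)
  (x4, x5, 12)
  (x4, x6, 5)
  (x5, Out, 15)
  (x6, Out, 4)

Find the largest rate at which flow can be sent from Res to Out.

13

Augment Res→x1→x3→x5→Out: bottleneck 6, flow now 6.
Augment Res→x1→x4→x5→Out: bottleneck 1, flow now 7.
Augment Res→x2→x3→x5→Out: bottleneck 2, flow now 9.
Augment Res→x2→x3→x6→Out: bottleneck 4, flow now 13.
No augmenting path remains; maximum flow = 13.
In the residual graph, reachable from Res: {Res}.
Min-cut edges: Res→x1 (7), Res→x2 (6); capacity 7 + 6 = 13.
This cut is saturated, so no flow can exceed 13.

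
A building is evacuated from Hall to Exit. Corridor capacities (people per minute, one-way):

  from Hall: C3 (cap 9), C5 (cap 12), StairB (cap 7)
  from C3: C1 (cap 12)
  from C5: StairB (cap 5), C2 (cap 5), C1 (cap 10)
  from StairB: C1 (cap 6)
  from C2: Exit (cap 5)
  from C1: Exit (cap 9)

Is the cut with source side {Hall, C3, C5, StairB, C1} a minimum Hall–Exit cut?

Yes — it is a minimum cut (capacity 14).

Given cut capacity: 5 + 9 = 14.
Augment Hall→C3→C1→Exit: bottleneck 9, flow now 9.
Augment Hall→C5→C2→Exit: bottleneck 5, flow now 14.
No augmenting path remains; maximum flow = 14.
Cut capacity 14 equals the max flow, so it is a minimum cut.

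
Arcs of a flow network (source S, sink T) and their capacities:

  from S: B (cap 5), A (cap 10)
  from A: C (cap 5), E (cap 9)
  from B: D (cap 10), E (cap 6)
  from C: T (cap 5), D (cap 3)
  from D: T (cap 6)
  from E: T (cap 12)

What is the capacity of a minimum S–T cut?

Augment S→A→C→T: bottleneck 5, flow now 5.
Augment S→A→E→T: bottleneck 5, flow now 10.
Augment S→B→D→T: bottleneck 5, flow now 15.
No augmenting path remains; maximum flow = 15.
By max-flow min-cut, the minimum cut capacity equals the max flow.
In the residual graph, reachable from S: {S}.
Min-cut edges: S→A (10), S→B (5); capacity 10 + 5 = 15.

15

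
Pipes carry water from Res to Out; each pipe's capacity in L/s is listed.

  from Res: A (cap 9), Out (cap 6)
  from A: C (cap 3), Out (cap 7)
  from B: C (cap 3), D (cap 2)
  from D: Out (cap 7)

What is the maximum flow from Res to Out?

13

Augment Res→Out: bottleneck 6, flow now 6.
Augment Res→A→Out: bottleneck 7, flow now 13.
No augmenting path remains; maximum flow = 13.
In the residual graph, reachable from Res: {Res, A, C}.
Min-cut edges: Res→Out (6), A→Out (7); capacity 6 + 7 = 13.
This cut is saturated, so no flow can exceed 13.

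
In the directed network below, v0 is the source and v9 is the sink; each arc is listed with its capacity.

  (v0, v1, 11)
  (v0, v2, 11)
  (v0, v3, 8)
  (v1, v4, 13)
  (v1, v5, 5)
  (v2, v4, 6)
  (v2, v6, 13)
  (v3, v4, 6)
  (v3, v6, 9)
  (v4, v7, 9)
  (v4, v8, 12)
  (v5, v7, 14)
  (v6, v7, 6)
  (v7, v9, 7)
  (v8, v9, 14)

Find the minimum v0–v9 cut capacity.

Augment v0→v1→v4→v7→v9: bottleneck 7, flow now 7.
Augment v0→v1→v4→v8→v9: bottleneck 4, flow now 11.
Augment v0→v2→v4→v8→v9: bottleneck 6, flow now 17.
Augment v0→v3→v4→v8→v9: bottleneck 2, flow now 19.
No augmenting path remains; maximum flow = 19.
By max-flow min-cut, the minimum cut capacity equals the max flow.
In the residual graph, reachable from v0: {v0, v1, v2, v3, v4, v5, v6, v7}.
Min-cut edges: v4→v8 (12), v7→v9 (7); capacity 12 + 7 = 19.

19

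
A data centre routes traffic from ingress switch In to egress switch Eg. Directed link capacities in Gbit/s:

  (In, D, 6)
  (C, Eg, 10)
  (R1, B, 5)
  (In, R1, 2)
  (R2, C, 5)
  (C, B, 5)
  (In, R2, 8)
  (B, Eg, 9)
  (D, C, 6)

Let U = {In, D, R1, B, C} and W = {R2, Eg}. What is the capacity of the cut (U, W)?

27

Edges leaving {In, D, R1, B, C}: In→R2 (8), B→Eg (9), C→Eg (10).
Cut capacity = 8 + 9 + 10 = 27.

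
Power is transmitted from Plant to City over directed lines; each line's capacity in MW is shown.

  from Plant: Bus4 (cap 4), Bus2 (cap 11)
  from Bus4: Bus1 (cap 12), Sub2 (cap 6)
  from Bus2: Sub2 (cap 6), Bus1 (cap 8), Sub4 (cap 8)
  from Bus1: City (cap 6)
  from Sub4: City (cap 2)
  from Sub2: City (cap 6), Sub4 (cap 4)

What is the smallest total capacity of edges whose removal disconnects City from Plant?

Augment Plant→Bus4→Bus1→City: bottleneck 4, flow now 4.
Augment Plant→Bus2→Bus1→City: bottleneck 2, flow now 6.
Augment Plant→Bus2→Sub4→City: bottleneck 2, flow now 8.
Augment Plant→Bus2→Sub2→City: bottleneck 6, flow now 14.
No augmenting path remains; maximum flow = 14.
By max-flow min-cut, the minimum cut capacity equals the max flow.
In the residual graph, reachable from Plant: {Plant, Bus4, Bus2, Bus1, Sub4, Sub2}.
Min-cut edges: Bus1→City (6), Sub4→City (2), Sub2→City (6); capacity 6 + 2 + 6 = 14.

14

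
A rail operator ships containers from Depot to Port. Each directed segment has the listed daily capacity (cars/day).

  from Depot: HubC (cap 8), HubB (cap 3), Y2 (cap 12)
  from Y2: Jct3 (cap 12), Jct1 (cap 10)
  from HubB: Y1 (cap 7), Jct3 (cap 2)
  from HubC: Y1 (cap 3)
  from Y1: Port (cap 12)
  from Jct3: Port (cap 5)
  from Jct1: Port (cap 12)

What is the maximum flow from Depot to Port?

Augment Depot→Y2→Jct3→Port: bottleneck 5, flow now 5.
Augment Depot→Y2→Jct1→Port: bottleneck 7, flow now 12.
Augment Depot→HubB→Y1→Port: bottleneck 3, flow now 15.
Augment Depot→HubC→Y1→Port: bottleneck 3, flow now 18.
No augmenting path remains; maximum flow = 18.
In the residual graph, reachable from Depot: {Depot, HubC}.
Min-cut edges: Depot→Y2 (12), Depot→HubB (3), HubC→Y1 (3); capacity 12 + 3 + 3 = 18.
This cut is saturated, so no flow can exceed 18.

18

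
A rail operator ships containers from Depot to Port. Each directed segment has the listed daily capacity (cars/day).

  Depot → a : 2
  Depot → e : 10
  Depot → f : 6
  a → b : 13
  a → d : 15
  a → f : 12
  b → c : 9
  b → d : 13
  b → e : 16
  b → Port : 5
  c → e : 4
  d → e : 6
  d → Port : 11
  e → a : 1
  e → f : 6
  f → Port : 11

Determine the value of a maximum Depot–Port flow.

14

Augment Depot→f→Port: bottleneck 6, flow now 6.
Augment Depot→a→b→Port: bottleneck 2, flow now 8.
Augment Depot→e→f→Port: bottleneck 5, flow now 13.
Augment Depot→e→a→b→Port: bottleneck 1, flow now 14.
No augmenting path remains; maximum flow = 14.
In the residual graph, reachable from Depot: {Depot, e, f}.
Min-cut edges: Depot→a (2), e→a (1), f→Port (11); capacity 2 + 1 + 11 = 14.
This cut is saturated, so no flow can exceed 14.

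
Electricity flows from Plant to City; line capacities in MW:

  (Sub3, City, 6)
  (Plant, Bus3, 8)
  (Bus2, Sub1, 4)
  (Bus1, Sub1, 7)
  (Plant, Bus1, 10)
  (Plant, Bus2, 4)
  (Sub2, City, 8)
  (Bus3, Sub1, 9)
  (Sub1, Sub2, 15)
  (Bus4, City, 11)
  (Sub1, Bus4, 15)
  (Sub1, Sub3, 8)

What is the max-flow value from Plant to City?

Augment Plant→Bus1→Sub1→Sub2→City: bottleneck 7, flow now 7.
Augment Plant→Bus2→Sub1→Sub2→City: bottleneck 1, flow now 8.
Augment Plant→Bus2→Sub1→Sub3→City: bottleneck 3, flow now 11.
Augment Plant→Bus3→Sub1→Sub3→City: bottleneck 3, flow now 14.
Augment Plant→Bus3→Sub1→Bus4→City: bottleneck 5, flow now 19.
No augmenting path remains; maximum flow = 19.
In the residual graph, reachable from Plant: {Plant, Bus1}.
Min-cut edges: Plant→Bus2 (4), Plant→Bus3 (8), Bus1→Sub1 (7); capacity 4 + 8 + 7 = 19.
This cut is saturated, so no flow can exceed 19.

19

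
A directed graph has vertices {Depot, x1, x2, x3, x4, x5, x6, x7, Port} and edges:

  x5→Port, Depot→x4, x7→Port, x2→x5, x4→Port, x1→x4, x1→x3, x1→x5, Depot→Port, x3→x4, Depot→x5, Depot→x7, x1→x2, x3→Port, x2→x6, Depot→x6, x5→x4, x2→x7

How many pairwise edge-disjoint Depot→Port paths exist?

Assign every edge capacity 1; by Menger, the answer equals the max flow.
Path Depot→Port (+1); total 1.
Path Depot→x4→Port (+1); total 2.
Path Depot→x5→Port (+1); total 3.
Path Depot→x7→Port (+1); total 4.
No residual Depot→Port path; max flow = 4.
Certifying cut of size 4: {Depot→Port, Depot→x4, Depot→x5, Depot→x7}.

4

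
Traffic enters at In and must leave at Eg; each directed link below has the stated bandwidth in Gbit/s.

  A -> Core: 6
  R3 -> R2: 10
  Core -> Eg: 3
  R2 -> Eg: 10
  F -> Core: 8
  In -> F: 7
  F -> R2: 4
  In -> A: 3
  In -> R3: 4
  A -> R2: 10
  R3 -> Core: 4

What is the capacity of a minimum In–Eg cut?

13

Augment In→A→R2→Eg: bottleneck 3, flow now 3.
Augment In→F→R2→Eg: bottleneck 4, flow now 7.
Augment In→F→Core→Eg: bottleneck 3, flow now 10.
Augment In→R3→R2→Eg: bottleneck 3, flow now 13.
No augmenting path remains; maximum flow = 13.
By max-flow min-cut, the minimum cut capacity equals the max flow.
In the residual graph, reachable from In: {In, A, F, R3, R2, Core}.
Min-cut edges: R2→Eg (10), Core→Eg (3); capacity 10 + 3 = 13.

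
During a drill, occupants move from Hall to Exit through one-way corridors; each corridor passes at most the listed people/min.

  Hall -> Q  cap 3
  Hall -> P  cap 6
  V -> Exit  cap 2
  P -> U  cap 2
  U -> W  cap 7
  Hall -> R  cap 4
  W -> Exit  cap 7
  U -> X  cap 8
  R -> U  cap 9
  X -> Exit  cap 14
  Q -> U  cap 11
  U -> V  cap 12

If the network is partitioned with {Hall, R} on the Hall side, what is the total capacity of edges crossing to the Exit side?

Edges leaving {Hall, R}: Hall→P (6), Hall→Q (3), R→U (9).
Cut capacity = 6 + 3 + 9 = 18.

18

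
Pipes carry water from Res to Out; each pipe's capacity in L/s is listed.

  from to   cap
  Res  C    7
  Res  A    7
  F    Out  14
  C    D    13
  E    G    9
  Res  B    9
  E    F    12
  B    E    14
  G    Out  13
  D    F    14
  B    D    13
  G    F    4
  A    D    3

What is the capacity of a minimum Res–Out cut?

Augment Res→A→D→F→Out: bottleneck 3, flow now 3.
Augment Res→B→D→F→Out: bottleneck 9, flow now 12.
Augment Res→C→D→F→Out: bottleneck 2, flow now 14.
Augment Res→C→D→B→E→G→Out: bottleneck 5, flow now 19. (uses reverse residual edge)
No augmenting path remains; maximum flow = 19.
By max-flow min-cut, the minimum cut capacity equals the max flow.
In the residual graph, reachable from Res: {Res, A}.
Min-cut edges: Res→B (9), Res→C (7), A→D (3); capacity 9 + 7 + 3 = 19.

19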